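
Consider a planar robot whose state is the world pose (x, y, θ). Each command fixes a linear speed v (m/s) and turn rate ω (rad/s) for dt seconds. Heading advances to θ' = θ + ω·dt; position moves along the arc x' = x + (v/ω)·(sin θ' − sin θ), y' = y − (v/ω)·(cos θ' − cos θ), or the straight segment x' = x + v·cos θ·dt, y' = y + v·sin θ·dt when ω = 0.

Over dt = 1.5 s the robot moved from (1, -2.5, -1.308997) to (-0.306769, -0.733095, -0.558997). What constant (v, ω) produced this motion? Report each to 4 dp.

v = -1.5000, ω = 0.5000

Δθ = -0.558997 − -1.308997 = 0.750000
ω = Δθ/dt = 0.750000/1.5 = 0.5000
R = −Δy/(cos θ' − cos θ) = -3.0000
v = R·ω = -3.0000·0.5000 = -1.5000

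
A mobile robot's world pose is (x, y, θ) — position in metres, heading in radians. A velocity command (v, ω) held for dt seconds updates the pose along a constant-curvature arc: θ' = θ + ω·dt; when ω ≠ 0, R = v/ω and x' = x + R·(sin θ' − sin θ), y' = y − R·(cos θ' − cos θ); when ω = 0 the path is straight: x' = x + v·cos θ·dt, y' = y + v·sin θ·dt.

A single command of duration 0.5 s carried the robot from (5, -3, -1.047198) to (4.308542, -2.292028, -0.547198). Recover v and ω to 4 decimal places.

Δθ = -0.547198 − -1.047198 = 0.500000
ω = Δθ/dt = 0.500000/0.5 = 1.0000
R = −Δy/(cos θ' − cos θ) = -2.0000
v = R·ω = -2.0000·1.0000 = -2.0000

v = -2.0000, ω = 1.0000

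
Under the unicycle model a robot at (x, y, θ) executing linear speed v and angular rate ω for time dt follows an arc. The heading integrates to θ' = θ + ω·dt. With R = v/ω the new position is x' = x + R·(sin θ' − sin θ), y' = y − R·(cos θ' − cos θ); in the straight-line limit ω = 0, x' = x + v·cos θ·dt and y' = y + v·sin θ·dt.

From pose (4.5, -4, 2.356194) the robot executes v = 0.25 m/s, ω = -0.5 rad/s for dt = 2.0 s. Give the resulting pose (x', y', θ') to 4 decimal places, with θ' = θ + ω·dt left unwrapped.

θ' = 2.3562 + -0.5·2.0 = 1.3562
R = v/ω = 0.25/-0.5 = -0.5000
x' = 4.5 + -0.5000·(sin 1.3562 − sin 2.3562) = 4.3650
y' = -4 − -0.5000·(cos 1.3562 − cos 2.3562) = -3.5400

(4.3650, -3.5400, 1.3562)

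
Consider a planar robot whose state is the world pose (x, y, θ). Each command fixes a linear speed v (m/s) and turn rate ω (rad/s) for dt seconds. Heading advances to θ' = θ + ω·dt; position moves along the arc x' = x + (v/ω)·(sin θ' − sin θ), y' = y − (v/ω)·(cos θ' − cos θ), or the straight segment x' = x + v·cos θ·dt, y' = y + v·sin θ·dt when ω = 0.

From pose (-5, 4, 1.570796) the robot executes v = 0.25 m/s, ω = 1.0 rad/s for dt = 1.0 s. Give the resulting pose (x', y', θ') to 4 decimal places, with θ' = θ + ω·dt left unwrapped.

θ' = 1.5708 + 1.0·1.0 = 2.5708
R = v/ω = 0.25/1.0 = 0.2500
x' = -5 + 0.2500·(sin 2.5708 − sin 1.5708) = -5.1149
y' = 4 − 0.2500·(cos 2.5708 − cos 1.5708) = 4.2104

(-5.1149, 4.2104, 2.5708)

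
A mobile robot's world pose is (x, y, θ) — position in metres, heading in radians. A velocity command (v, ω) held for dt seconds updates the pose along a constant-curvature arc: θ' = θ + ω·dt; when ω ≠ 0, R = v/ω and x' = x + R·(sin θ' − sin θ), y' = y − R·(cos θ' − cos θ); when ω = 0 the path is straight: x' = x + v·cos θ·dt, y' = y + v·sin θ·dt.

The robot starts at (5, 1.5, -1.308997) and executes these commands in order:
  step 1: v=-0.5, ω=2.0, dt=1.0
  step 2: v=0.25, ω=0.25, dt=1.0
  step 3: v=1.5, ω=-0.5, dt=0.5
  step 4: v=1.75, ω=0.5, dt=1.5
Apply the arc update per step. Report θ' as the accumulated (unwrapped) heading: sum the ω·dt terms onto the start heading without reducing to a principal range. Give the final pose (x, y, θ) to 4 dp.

(6.5225, 4.5986, 1.4410)

step 1: θ'=0.6910 (R=-0.2500) → pose (4.5992, 1.6279, 0.6910)
step 2: θ'=0.9410 (R=1.0000) → pose (4.7700, 1.8096, 0.9410)
step 3: θ'=0.6910 (R=-3.0000) → pose (5.2825, 2.3545, 0.6910)
step 4: θ'=1.4410 (R=3.5000) → pose (6.5225, 4.5986, 1.4410)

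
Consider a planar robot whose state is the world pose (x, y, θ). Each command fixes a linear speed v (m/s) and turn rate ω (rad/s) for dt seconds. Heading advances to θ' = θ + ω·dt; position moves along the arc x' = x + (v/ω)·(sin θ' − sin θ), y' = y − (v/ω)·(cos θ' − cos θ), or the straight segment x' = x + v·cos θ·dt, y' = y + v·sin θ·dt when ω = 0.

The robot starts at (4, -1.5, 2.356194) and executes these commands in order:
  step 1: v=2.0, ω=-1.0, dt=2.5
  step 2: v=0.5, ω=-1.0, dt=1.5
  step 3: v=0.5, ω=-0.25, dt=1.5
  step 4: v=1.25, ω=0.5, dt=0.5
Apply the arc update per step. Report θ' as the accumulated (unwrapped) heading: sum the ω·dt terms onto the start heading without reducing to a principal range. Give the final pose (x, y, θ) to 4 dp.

step 1: θ'=-0.1438 (R=-2.0000) → pose (5.7008, 1.8936, -0.1438)
step 2: θ'=-1.6438 (R=-0.5000) → pose (6.1278, 1.3623, -1.6438)
step 3: θ'=-2.0188 (R=-2.0000) → pose (5.9358, 0.6418, -2.0188)
step 4: θ'=-1.7688 (R=2.5000) → pose (5.7379, 0.0507, -1.7688)

(5.7379, 0.0507, -1.7688)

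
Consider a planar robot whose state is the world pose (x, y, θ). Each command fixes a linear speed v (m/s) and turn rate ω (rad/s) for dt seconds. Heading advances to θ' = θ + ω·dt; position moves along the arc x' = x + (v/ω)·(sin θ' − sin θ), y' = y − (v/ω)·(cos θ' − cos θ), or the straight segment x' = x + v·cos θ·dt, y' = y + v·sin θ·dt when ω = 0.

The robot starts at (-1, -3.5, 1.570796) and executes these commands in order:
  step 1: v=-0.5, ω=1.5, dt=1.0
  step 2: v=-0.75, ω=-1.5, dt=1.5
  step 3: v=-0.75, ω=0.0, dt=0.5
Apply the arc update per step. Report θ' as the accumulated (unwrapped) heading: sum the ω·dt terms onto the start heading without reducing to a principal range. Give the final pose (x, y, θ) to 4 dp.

(-0.6154, -4.9464, 0.8208)

step 1: θ'=3.0708 (R=-0.3333) → pose (-0.6902, -3.8325, 3.0708)
step 2: θ'=0.8208 (R=0.5000) → pose (-0.3598, -4.6721, 0.8208)
step 3: θ'=0.8208 (straight) → pose (-0.6154, -4.9464, 0.8208)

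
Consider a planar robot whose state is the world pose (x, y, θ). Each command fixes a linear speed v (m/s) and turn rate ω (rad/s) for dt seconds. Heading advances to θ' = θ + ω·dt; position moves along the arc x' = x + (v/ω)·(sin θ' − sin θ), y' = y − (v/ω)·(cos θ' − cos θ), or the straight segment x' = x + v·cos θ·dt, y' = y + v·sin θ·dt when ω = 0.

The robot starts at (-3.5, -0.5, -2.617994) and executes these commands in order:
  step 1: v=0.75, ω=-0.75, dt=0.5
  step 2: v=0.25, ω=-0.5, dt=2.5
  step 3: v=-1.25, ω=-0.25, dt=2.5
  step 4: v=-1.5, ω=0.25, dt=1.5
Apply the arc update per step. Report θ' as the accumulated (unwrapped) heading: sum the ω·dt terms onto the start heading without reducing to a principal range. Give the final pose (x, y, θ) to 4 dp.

step 1: θ'=-2.9930 (R=-1.0000) → pose (-3.8519, -0.6230, -2.9930)
step 2: θ'=-4.2430 (R=-0.5000) → pose (-4.3719, -0.3546, -4.2430)
step 3: θ'=-4.8680 (R=5.0000) → pose (-3.8915, -3.3913, -4.8680)
step 4: θ'=-4.4930 (R=-6.0000) → pose (-3.8202, -5.6270, -4.4930)

(-3.8202, -5.6270, -4.4930)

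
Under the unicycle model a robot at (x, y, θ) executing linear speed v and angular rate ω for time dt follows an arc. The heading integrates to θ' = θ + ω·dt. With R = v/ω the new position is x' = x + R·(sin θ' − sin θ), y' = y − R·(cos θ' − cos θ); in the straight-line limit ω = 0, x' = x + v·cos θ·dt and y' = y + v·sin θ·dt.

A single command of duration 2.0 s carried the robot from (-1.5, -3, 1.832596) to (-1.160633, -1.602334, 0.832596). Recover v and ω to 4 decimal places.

Δθ = 0.832596 − 1.832596 = -1.000000
ω = Δθ/dt = -1.000000/2.0 = -0.5000
R = −Δy/(cos θ' − cos θ) = -1.5000
v = R·ω = -1.5000·-0.5000 = 0.7500

v = 0.7500, ω = -0.5000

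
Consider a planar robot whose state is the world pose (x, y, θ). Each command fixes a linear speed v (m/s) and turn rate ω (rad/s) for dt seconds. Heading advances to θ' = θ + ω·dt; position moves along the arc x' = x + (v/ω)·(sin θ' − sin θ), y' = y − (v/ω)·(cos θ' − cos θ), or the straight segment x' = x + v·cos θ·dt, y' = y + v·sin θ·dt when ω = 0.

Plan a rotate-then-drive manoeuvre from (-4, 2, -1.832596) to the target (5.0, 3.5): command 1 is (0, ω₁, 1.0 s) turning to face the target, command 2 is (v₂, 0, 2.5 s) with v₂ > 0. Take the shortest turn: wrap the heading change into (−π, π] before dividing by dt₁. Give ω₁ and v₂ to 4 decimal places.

ω₁ = 1.9977, v₂ = 3.6497

heading to target = atan2(3.5−2, 5−-4) = 0.1651
Δθ = wrap(0.1651 − -1.8326) = 1.9977; ω₁ = Δθ/dt₁ = 1.9977
distance = √((5−-4)² + (3.5−2)²) = 9.1241; v₂ = distance/dt₂ = 3.6497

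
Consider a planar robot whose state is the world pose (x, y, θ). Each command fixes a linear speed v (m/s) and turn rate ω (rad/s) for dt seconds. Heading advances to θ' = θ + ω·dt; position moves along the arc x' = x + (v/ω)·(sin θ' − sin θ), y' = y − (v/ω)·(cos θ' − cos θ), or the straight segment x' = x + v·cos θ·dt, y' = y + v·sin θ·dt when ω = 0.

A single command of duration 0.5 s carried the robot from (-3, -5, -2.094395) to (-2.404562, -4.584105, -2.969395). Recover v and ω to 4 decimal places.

Δθ = -2.969395 − -2.094395 = -0.875000
ω = Δθ/dt = -0.875000/0.5 = -1.7500
R = Δx/(sin θ' − sin θ) = 0.8571
v = R·ω = 0.8571·-1.7500 = -1.5000

v = -1.5000, ω = -1.7500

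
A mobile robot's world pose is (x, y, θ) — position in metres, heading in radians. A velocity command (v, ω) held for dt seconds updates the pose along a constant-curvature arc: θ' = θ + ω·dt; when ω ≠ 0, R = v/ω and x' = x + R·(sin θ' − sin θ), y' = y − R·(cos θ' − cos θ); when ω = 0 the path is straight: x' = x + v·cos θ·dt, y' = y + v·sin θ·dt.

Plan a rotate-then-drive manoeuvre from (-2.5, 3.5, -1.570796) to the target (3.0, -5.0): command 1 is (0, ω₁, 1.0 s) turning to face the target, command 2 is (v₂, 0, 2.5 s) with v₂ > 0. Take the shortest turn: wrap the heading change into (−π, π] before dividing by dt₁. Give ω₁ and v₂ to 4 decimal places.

heading to target = atan2(-5−3.5, 3−-2.5) = -0.9965
Δθ = wrap(-0.9965 − -1.5708) = 0.5743; ω₁ = Δθ/dt₁ = 0.5743
distance = √((3−-2.5)² + (-5−3.5)²) = 10.1242; v₂ = distance/dt₂ = 4.0497

ω₁ = 0.5743, v₂ = 4.0497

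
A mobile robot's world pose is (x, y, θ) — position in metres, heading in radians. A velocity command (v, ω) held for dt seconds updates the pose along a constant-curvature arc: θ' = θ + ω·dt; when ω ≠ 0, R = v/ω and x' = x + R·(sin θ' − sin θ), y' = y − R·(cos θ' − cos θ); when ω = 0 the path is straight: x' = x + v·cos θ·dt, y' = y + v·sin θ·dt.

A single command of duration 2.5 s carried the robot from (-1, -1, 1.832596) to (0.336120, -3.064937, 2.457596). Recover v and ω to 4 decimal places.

v = -1.0000, ω = 0.2500

Δθ = 2.457596 − 1.832596 = 0.625000
ω = Δθ/dt = 0.625000/2.5 = 0.2500
R = −Δy/(cos θ' − cos θ) = -4.0000
v = R·ω = -4.0000·0.2500 = -1.0000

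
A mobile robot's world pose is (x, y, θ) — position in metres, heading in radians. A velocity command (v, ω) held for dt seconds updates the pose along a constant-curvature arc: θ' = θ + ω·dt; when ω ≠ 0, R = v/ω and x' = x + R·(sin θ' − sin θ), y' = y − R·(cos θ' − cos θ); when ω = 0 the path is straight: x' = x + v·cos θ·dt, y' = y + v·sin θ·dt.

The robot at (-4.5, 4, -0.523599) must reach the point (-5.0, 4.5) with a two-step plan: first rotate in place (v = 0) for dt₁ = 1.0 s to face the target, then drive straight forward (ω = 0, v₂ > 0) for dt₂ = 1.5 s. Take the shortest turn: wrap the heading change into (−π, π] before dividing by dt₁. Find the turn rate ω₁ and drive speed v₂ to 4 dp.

ω₁ = 2.8798, v₂ = 0.4714

heading to target = atan2(4.5−4, -5−-4.5) = 2.3562
Δθ = wrap(2.3562 − -0.5236) = 2.8798; ω₁ = Δθ/dt₁ = 2.8798
distance = √((-5−-4.5)² + (4.5−4)²) = 0.7071; v₂ = distance/dt₂ = 0.4714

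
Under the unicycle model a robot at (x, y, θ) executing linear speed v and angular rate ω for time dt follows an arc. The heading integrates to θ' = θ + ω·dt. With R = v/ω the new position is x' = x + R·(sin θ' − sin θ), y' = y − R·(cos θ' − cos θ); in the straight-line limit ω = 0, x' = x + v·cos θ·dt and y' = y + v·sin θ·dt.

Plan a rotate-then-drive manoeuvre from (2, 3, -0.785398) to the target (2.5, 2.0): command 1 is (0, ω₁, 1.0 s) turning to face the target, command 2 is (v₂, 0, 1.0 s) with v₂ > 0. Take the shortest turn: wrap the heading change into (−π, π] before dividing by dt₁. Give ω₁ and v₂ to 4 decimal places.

heading to target = atan2(2−3, 2.5−2) = -1.1071
Δθ = wrap(-1.1071 − -0.7854) = -0.3218; ω₁ = Δθ/dt₁ = -0.3218
distance = √((2.5−2)² + (2−3)²) = 1.1180; v₂ = distance/dt₂ = 1.1180

ω₁ = -0.3218, v₂ = 1.1180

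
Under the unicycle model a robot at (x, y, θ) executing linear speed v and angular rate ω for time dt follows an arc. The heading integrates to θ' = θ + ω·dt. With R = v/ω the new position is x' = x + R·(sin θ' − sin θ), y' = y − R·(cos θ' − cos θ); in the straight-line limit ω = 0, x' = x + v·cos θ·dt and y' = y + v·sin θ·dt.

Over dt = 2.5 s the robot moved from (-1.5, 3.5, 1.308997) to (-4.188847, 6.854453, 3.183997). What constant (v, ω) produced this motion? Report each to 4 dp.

Δθ = 3.183997 − 1.308997 = 1.875000
ω = Δθ/dt = 1.875000/2.5 = 0.7500
R = −Δy/(cos θ' − cos θ) = 2.6667
v = R·ω = 2.6667·0.7500 = 2.0000

v = 2.0000, ω = 0.7500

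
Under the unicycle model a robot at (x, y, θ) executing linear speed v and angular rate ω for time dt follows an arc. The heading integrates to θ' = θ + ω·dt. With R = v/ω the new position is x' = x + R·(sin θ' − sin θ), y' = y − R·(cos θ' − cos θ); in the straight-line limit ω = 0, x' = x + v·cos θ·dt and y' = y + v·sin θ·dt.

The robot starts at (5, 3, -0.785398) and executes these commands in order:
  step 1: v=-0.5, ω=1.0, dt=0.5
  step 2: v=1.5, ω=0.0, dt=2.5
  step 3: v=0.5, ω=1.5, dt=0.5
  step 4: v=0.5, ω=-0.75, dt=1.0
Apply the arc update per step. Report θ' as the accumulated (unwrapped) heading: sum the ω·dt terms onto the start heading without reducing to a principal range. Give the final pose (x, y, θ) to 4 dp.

step 1: θ'=-0.2854 (R=-0.5000) → pose (4.7872, 3.1262, -0.2854)
step 2: θ'=-0.2854 (straight) → pose (8.3855, 2.0704, -0.2854)
step 3: θ'=0.4646 (R=0.3333) → pose (8.6287, 2.0923, 0.4646)
step 4: θ'=-0.2854 (R=-0.6667) → pose (9.1151, 2.1360, -0.2854)

(9.1151, 2.1360, -0.2854)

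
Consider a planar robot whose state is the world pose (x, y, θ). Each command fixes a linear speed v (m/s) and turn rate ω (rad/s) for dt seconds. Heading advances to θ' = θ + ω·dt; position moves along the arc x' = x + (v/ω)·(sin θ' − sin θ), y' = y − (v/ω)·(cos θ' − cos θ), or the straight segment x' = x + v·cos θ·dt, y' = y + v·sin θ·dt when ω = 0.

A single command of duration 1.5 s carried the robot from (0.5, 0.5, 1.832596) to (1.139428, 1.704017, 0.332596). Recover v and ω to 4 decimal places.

v = 1.0000, ω = -1.0000

Δθ = 0.332596 − 1.832596 = -1.500000
ω = Δθ/dt = -1.500000/1.5 = -1.0000
R = −Δy/(cos θ' − cos θ) = -1.0000
v = R·ω = -1.0000·-1.0000 = 1.0000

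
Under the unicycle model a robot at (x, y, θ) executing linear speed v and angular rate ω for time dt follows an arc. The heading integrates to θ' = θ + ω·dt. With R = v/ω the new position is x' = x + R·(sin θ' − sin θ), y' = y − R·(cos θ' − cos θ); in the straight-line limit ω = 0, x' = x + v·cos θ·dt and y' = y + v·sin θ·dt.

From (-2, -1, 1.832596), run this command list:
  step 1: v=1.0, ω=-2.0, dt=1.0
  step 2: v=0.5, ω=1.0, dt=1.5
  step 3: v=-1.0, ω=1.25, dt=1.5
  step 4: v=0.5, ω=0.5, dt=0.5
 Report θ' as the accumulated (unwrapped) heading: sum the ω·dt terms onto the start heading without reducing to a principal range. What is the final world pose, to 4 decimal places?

step 1: θ'=-0.1674 (R=-0.5000) → pose (-1.4337, -0.3776, -0.1674)
step 2: θ'=1.3326 (R=0.5000) → pose (-0.8645, -0.0025, 1.3326)
step 3: θ'=3.2076 (R=-0.8000) → pose (-0.0344, -0.9896, 3.2076)
step 4: θ'=3.4576 (R=1.0000) → pose (-0.2792, -1.0369, 3.4576)

(-0.2792, -1.0369, 3.4576)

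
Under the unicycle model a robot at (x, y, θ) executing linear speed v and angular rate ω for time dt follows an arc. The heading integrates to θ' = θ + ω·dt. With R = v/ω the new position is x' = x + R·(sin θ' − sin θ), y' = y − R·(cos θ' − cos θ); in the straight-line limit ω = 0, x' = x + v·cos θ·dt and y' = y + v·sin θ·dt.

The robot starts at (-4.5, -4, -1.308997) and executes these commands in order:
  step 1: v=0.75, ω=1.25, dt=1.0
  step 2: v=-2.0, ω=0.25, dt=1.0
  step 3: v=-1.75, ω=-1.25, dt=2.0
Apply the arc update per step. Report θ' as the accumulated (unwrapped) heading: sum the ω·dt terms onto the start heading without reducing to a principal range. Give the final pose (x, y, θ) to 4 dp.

(-7.2476, -2.2586, -2.3090)

step 1: θ'=-0.0590 (R=0.6000) → pose (-3.9558, -4.4437, -0.0590)
step 2: θ'=0.1910 (R=-8.0000) → pose (-5.9463, -4.5752, 0.1910)
step 3: θ'=-2.3090 (R=1.4000) → pose (-7.2476, -2.2586, -2.3090)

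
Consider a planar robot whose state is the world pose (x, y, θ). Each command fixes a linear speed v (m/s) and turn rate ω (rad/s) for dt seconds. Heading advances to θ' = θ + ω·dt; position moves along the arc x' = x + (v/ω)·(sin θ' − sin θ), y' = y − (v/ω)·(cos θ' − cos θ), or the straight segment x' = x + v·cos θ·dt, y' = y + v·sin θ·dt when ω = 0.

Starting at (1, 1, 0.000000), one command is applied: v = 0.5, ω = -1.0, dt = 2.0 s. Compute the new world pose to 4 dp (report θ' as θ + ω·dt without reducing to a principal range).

(1.4546, 0.2919, -2.0000)

θ' = 0.0000 + -1.0·2.0 = -2.0000
R = v/ω = 0.5/-1.0 = -0.5000
x' = 1 + -0.5000·(sin -2.0000 − sin 0.0000) = 1.4546
y' = 1 − -0.5000·(cos -2.0000 − cos 0.0000) = 0.2919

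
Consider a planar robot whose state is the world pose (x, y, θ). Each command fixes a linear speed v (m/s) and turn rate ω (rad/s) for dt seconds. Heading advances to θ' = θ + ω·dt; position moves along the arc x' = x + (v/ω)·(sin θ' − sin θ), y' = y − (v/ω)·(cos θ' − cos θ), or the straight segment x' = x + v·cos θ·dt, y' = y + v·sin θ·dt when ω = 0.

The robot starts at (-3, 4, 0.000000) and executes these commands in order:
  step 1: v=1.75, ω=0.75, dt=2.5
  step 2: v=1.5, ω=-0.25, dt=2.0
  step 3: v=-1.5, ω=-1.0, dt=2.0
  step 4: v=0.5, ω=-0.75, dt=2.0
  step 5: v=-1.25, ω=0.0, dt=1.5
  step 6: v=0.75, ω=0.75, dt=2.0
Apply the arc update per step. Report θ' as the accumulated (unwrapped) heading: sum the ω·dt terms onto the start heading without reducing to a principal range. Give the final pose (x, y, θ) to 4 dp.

step 1: θ'=1.8750 (R=2.3333) → pose (-0.7738, 7.0322, 1.8750)
step 2: θ'=1.3750 (R=-6.0000) → pose (-0.9346, 9.9967, 1.3750)
step 3: θ'=-0.6250 (R=1.5000) → pose (-3.2836, 9.0721, -0.6250)
step 4: θ'=-2.1250 (R=-0.6667) → pose (-3.1068, 8.1806, -2.1250)
step 5: θ'=-2.1250 (straight) → pose (-2.1201, 9.7750, -2.1250)
step 6: θ'=-0.6250 (R=1.0000) → pose (-1.8548, 8.4377, -0.6250)

(-1.8548, 8.4377, -0.6250)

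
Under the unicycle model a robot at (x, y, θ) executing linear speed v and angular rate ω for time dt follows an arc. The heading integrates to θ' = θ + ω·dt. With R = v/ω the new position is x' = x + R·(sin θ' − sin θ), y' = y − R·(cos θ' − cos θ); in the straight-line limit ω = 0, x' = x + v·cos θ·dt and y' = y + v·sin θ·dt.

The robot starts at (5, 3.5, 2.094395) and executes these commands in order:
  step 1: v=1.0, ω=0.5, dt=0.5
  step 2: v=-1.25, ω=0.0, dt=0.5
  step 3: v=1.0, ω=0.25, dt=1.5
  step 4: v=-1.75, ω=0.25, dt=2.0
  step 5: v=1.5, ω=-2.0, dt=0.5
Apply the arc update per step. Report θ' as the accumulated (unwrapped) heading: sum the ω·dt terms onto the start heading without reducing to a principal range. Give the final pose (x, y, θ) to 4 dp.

step 1: θ'=2.3444 (R=2.0000) → pose (4.6988, 3.8974, 2.3444)
step 2: θ'=2.3444 (straight) → pose (5.1354, 3.4503, 2.3444)
step 3: θ'=2.7194 (R=4.0000) → pose (3.9129, 4.3042, 2.7194)
step 4: θ'=3.2194 (R=-7.0000) → pose (7.3253, 3.7107, 3.2194)
step 5: θ'=2.2194 (R=-0.7500) → pose (6.6693, 4.0054, 2.2194)

(6.6693, 4.0054, 2.2194)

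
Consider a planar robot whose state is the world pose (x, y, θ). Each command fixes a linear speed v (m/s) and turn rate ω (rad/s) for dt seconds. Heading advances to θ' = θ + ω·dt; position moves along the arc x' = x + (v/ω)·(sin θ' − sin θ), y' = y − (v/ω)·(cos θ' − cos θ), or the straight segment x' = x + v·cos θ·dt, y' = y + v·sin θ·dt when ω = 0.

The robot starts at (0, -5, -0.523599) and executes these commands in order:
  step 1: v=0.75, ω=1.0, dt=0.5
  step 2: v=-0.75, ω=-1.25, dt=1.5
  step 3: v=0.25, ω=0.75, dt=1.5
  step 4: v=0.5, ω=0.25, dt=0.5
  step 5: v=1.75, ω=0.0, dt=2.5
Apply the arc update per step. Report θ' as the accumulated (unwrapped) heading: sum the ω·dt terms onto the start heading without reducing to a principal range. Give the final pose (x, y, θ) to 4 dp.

(3.5619, -7.4589, -0.6486)

step 1: θ'=-0.0236 (R=0.7500) → pose (0.3573, -5.1003, -0.0236)
step 2: θ'=-1.8986 (R=0.6000) → pose (-0.1966, -4.3073, -1.8986)
step 3: θ'=-0.7736 (R=0.3333) → pose (-0.1139, -4.6530, -0.7736)
step 4: θ'=-0.6486 (R=2.0000) → pose (0.0754, -4.8161, -0.6486)
step 5: θ'=-0.6486 (straight) → pose (3.5619, -7.4589, -0.6486)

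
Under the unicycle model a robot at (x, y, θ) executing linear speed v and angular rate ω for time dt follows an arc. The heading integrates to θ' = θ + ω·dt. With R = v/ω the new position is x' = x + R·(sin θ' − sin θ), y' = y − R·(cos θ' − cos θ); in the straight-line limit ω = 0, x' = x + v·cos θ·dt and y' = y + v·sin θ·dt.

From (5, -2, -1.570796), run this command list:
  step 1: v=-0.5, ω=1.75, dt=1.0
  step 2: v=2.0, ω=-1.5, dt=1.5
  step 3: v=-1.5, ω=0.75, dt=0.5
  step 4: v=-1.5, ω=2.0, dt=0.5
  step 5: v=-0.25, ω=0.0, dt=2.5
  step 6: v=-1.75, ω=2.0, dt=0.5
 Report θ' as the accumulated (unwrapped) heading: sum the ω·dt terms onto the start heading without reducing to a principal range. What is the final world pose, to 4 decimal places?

step 1: θ'=0.1792 (R=-0.2857) → pose (4.6634, -1.7189, 0.1792)
step 2: θ'=-2.0708 (R=-1.3333) → pose (6.0711, -3.6701, -2.0708)
step 3: θ'=-1.6958 (R=-2.0000) → pose (6.3004, -2.9606, -1.6958)
step 4: θ'=-0.6958 (R=-0.7500) → pose (6.0370, -2.2914, -0.6958)
step 5: θ'=-0.6958 (straight) → pose (5.5572, -1.8908, -0.6958)
step 6: θ'=0.3042 (R=-0.8750) → pose (4.7343, -1.7276, 0.3042)

(4.7343, -1.7276, 0.3042)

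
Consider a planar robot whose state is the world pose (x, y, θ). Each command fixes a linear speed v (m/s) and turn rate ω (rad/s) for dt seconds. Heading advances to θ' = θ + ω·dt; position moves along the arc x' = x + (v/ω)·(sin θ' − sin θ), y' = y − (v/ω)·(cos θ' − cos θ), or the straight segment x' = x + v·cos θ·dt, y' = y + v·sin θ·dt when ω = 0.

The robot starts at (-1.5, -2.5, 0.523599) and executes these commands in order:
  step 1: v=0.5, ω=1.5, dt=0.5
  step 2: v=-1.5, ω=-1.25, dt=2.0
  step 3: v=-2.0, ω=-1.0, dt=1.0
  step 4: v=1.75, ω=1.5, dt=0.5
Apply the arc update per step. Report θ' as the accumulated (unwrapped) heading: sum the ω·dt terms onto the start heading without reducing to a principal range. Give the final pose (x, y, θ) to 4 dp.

step 1: θ'=1.2736 (R=0.3333) → pose (-1.3479, -2.3089, 1.2736)
step 2: θ'=-1.2264 (R=1.2000) → pose (-3.6249, -2.3627, -1.2264)
step 3: θ'=-2.2264 (R=2.0000) → pose (-3.3277, -0.4681, -2.2264)
step 4: θ'=-1.4764 (R=1.1667) → pose (-3.5644, -1.2894, -1.4764)

(-3.5644, -1.2894, -1.4764)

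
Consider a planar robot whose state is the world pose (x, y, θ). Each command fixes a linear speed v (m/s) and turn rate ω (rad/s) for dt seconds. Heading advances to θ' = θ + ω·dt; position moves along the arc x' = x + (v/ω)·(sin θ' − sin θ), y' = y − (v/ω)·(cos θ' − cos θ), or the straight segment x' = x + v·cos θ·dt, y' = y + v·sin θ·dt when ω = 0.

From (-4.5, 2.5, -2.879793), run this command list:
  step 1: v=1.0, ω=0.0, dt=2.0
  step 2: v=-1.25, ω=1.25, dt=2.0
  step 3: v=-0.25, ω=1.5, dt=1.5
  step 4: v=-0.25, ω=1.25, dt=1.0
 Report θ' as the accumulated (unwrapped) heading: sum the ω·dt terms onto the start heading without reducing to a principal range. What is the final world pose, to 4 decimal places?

step 1: θ'=-2.8798 (straight) → pose (-6.4319, 1.9824, -2.8798)
step 2: θ'=-0.3798 (R=-1.0000) → pose (-6.3199, 3.8770, -0.3798)
step 3: θ'=1.8702 (R=-0.1667) → pose (-6.5410, 3.6731, 1.8702)
step 4: θ'=3.1202 (R=-0.2000) → pose (-6.3542, 3.5321, 3.1202)

(-6.3542, 3.5321, 3.1202)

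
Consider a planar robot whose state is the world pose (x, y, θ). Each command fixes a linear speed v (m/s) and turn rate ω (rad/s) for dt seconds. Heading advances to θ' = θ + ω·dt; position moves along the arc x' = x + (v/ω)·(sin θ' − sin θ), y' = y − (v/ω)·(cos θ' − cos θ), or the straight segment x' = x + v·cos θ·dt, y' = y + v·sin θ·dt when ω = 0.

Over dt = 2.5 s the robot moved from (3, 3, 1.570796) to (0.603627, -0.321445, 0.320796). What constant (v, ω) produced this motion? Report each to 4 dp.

v = -1.7500, ω = -0.5000

Δθ = 0.320796 − 1.570796 = -1.250000
ω = Δθ/dt = -1.250000/2.5 = -0.5000
R = −Δy/(cos θ' − cos θ) = 3.5000
v = R·ω = 3.5000·-0.5000 = -1.7500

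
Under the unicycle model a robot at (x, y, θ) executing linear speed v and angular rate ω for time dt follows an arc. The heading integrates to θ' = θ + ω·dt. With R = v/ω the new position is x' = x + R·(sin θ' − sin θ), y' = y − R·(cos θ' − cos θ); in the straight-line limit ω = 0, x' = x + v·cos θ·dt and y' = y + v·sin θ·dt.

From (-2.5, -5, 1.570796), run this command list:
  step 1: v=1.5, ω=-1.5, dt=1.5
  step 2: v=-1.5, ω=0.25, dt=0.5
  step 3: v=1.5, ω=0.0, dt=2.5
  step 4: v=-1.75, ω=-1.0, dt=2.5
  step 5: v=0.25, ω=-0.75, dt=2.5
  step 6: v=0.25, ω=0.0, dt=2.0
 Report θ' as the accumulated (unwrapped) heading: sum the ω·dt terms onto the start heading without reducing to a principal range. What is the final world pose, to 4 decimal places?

step 1: θ'=-0.6792 (R=-1.0000) → pose (-0.8718, -4.2219, -0.6792)
step 2: θ'=-0.5542 (R=-6.0000) → pose (-1.4833, -3.7884, -0.5542)
step 3: θ'=-0.5542 (straight) → pose (1.7054, -5.7619, -0.5542)
step 4: θ'=-3.0542 (R=1.7500) → pose (2.4737, -2.5306, -3.0542)
step 5: θ'=-4.9292 (R=-0.3333) → pose (2.1190, -2.1268, -4.9292)
step 6: θ'=-4.9292 (straight) → pose (2.2266, -1.6385, -4.9292)

(2.2266, -1.6385, -4.9292)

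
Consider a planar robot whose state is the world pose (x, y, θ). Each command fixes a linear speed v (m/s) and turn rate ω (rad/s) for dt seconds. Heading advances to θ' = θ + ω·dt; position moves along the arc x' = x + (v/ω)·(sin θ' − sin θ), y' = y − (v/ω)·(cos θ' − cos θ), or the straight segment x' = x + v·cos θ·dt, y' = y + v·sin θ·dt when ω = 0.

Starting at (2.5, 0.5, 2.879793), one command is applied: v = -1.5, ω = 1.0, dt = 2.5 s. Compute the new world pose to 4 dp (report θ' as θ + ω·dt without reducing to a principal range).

(4.0664, 2.8773, 5.3798)

θ' = 2.8798 + 1.0·2.5 = 5.3798
R = v/ω = -1.5/1.0 = -1.5000
x' = 2.5 + -1.5000·(sin 5.3798 − sin 2.8798) = 4.0664
y' = 0.5 − -1.5000·(cos 5.3798 − cos 2.8798) = 2.8773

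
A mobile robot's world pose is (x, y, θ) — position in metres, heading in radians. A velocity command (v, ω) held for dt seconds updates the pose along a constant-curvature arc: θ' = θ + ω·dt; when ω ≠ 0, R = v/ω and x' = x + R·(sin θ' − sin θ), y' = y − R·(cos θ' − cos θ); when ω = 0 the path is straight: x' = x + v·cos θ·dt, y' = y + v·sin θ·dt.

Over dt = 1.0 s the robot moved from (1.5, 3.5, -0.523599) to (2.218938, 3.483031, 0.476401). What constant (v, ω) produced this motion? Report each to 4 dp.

Δθ = 0.476401 − -0.523599 = 1.000000
ω = Δθ/dt = 1.000000/1.0 = 1.0000
R = Δx/(sin θ' − sin θ) = 0.7500
v = R·ω = 0.7500·1.0000 = 0.7500

v = 0.7500, ω = 1.0000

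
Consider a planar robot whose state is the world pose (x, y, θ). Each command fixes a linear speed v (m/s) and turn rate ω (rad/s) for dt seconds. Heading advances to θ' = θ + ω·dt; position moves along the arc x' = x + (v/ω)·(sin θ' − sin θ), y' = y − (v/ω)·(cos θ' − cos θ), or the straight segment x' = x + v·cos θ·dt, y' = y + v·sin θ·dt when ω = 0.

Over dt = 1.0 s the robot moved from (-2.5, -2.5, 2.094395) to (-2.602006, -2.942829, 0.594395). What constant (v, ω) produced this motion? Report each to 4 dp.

v = -0.5000, ω = -1.5000

Δθ = 0.594395 − 2.094395 = -1.500000
ω = Δθ/dt = -1.500000/1.0 = -1.5000
R = −Δy/(cos θ' − cos θ) = 0.3333
v = R·ω = 0.3333·-1.5000 = -0.5000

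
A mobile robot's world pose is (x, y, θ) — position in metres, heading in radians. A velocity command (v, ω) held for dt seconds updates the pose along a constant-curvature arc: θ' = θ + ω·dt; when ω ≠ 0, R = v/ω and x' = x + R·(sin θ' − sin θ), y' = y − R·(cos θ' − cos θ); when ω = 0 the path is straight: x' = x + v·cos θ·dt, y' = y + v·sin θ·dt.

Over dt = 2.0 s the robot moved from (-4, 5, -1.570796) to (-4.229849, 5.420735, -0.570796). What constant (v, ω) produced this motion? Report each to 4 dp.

v = -0.2500, ω = 0.5000

Δθ = -0.570796 − -1.570796 = 1.000000
ω = Δθ/dt = 1.000000/2.0 = 0.5000
R = −Δy/(cos θ' − cos θ) = -0.5000
v = R·ω = -0.5000·0.5000 = -0.2500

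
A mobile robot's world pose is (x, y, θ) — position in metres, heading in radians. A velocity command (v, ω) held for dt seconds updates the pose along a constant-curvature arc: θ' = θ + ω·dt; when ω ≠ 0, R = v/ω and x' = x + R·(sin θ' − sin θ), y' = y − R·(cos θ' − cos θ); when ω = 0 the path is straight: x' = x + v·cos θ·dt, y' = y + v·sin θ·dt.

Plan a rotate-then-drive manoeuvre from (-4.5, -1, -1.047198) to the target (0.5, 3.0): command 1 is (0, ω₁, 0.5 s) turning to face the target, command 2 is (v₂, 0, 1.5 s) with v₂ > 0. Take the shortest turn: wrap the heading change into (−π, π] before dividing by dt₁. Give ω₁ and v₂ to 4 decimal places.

ω₁ = 3.4439, v₂ = 4.2687

heading to target = atan2(3−-1, 0.5−-4.5) = 0.6747
Δθ = wrap(0.6747 − -1.0472) = 1.7219; ω₁ = Δθ/dt₁ = 3.4439
distance = √((0.5−-4.5)² + (3−-1)²) = 6.4031; v₂ = distance/dt₂ = 4.2687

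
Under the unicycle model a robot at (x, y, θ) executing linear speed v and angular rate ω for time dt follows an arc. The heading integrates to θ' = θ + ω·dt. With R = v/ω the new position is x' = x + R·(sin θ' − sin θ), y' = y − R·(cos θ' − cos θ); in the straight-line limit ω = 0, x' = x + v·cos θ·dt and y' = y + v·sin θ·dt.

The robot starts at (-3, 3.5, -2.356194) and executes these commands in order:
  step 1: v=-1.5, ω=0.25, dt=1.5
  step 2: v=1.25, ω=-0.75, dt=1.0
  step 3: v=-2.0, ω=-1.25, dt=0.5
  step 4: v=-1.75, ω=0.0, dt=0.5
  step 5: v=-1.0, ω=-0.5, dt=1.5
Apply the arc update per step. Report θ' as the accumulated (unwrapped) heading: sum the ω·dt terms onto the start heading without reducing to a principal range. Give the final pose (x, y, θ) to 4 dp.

(0.4476, 3.5807, -4.1062)

step 1: θ'=-1.9812 (R=-6.0000) → pose (-1.7409, 5.3488, -1.9812)
step 2: θ'=-2.7312 (R=-1.6667) → pose (-2.6042, 4.4855, -2.7312)
step 3: θ'=-3.3562 (R=1.6000) → pose (-1.6251, 4.5816, -3.3562)
step 4: θ'=-3.3562 (straight) → pose (-0.7702, 4.3953, -3.3562)
step 5: θ'=-4.1062 (R=2.0000) → pose (0.4476, 3.5807, -4.1062)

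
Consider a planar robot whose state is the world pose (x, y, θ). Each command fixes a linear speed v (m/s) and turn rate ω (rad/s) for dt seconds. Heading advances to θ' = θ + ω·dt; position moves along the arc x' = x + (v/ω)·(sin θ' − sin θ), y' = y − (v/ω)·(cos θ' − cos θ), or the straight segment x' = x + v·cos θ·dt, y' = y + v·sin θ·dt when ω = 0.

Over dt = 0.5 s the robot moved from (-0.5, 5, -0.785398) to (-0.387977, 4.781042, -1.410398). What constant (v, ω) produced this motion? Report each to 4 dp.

Δθ = -1.410398 − -0.785398 = -0.625000
ω = Δθ/dt = -0.625000/0.5 = -1.2500
R = −Δy/(cos θ' − cos θ) = -0.4000
v = R·ω = -0.4000·-1.2500 = 0.5000

v = 0.5000, ω = -1.2500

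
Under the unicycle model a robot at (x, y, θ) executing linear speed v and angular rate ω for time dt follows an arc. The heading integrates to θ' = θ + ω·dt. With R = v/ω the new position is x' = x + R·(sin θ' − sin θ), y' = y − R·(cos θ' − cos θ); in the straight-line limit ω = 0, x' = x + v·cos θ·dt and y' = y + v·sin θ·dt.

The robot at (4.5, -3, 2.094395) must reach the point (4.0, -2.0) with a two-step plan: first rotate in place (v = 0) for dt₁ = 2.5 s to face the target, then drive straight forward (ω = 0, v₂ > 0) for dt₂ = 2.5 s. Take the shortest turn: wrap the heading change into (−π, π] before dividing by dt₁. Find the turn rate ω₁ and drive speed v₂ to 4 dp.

ω₁ = -0.0240, v₂ = 0.4472

heading to target = atan2(-2−-3, 4−4.5) = 2.0344
Δθ = wrap(2.0344 − 2.0944) = -0.0600; ω₁ = Δθ/dt₁ = -0.0240
distance = √((4−4.5)² + (-2−-3)²) = 1.1180; v₂ = distance/dt₂ = 0.4472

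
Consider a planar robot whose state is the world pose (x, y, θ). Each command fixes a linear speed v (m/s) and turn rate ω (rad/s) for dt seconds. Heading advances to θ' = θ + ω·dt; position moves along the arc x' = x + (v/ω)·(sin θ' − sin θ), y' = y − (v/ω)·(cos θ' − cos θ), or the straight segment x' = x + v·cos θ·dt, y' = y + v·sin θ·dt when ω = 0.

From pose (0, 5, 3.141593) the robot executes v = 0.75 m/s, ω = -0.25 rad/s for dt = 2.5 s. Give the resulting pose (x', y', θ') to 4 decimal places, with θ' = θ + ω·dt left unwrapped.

(-1.7553, 5.5671, 2.5166)

θ' = 3.1416 + -0.25·2.5 = 2.5166
R = v/ω = 0.75/-0.25 = -3.0000
x' = 0 + -3.0000·(sin 2.5166 − sin 3.1416) = -1.7553
y' = 5 − -3.0000·(cos 2.5166 − cos 3.1416) = 5.5671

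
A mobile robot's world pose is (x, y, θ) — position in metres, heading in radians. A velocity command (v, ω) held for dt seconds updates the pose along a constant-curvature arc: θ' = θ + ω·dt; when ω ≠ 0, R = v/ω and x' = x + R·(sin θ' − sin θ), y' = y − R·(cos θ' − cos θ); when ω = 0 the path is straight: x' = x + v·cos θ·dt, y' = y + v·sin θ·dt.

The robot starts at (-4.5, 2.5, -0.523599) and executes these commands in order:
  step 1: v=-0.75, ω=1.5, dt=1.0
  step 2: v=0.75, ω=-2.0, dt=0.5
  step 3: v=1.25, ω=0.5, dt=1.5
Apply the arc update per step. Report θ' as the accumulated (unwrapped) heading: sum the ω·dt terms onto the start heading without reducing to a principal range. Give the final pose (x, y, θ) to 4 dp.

(-3.1253, 3.1423, 0.7264)

step 1: θ'=0.9764 (R=-0.5000) → pose (-5.1642, 2.3470, 0.9764)
step 2: θ'=-0.0236 (R=-0.3750) → pose (-4.8447, 2.5119, -0.0236)
step 3: θ'=0.7264 (R=2.5000) → pose (-3.1253, 3.1423, 0.7264)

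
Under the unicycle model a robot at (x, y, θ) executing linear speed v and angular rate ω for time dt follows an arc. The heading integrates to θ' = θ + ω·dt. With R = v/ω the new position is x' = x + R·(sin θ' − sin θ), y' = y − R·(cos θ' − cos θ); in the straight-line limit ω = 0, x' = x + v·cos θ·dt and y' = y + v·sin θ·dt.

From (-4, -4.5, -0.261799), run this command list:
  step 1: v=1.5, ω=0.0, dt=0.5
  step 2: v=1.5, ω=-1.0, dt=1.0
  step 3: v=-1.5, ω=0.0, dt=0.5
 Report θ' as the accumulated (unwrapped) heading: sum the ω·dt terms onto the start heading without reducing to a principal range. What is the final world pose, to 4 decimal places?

step 1: θ'=-0.2618 (straight) → pose (-3.2756, -4.6941, -0.2618)
step 2: θ'=-1.2618 (R=-1.5000) → pose (-2.2348, -5.6868, -1.2618)
step 3: θ'=-1.2618 (straight) → pose (-2.4629, -4.9724, -1.2618)

(-2.4629, -4.9724, -1.2618)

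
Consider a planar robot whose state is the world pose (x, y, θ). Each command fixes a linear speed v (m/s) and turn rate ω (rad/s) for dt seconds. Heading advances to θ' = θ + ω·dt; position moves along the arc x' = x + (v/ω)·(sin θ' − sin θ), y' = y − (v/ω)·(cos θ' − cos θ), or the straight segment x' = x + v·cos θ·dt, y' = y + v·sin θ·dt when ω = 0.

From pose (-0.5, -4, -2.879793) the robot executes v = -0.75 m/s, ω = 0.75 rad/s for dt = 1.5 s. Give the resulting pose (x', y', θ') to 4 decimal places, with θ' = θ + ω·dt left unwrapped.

θ' = -2.8798 + 0.75·1.5 = -1.7548
R = v/ω = -0.75/0.75 = -1.0000
x' = -0.5 + -1.0000·(sin -1.7548 − sin -2.8798) = 0.2243
y' = -4 − -1.0000·(cos -1.7548 − cos -2.8798) = -3.2170

(0.2243, -3.2170, -1.7548)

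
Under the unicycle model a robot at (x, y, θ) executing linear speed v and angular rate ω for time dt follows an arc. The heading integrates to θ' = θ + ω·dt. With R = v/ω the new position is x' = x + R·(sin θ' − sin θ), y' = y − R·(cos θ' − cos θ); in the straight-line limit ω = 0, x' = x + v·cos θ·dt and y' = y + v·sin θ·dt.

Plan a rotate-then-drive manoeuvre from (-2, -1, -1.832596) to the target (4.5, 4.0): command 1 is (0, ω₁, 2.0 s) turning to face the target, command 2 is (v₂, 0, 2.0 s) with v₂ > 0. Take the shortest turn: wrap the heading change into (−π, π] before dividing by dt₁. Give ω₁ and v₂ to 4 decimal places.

heading to target = atan2(4−-1, 4.5−-2) = 0.6557
Δθ = wrap(0.6557 − -1.8326) = 2.4883; ω₁ = Δθ/dt₁ = 1.2441
distance = √((4.5−-2)² + (4−-1)²) = 8.2006; v₂ = distance/dt₂ = 4.1003

ω₁ = 1.2441, v₂ = 4.1003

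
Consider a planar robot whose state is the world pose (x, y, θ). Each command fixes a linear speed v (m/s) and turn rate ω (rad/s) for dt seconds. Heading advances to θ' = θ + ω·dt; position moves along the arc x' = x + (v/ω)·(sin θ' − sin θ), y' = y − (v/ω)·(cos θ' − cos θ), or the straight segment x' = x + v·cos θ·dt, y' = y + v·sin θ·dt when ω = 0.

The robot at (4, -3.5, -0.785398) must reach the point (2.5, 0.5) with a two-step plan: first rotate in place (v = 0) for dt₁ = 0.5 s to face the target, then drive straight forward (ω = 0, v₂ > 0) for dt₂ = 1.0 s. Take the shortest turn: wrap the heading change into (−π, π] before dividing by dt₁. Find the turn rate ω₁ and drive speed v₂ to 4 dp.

heading to target = atan2(0.5−-3.5, 2.5−4) = 1.9296
Δθ = wrap(1.9296 − -0.7854) = 2.7150; ω₁ = Δθ/dt₁ = 5.4299
distance = √((2.5−4)² + (0.5−-3.5)²) = 4.2720; v₂ = distance/dt₂ = 4.2720

ω₁ = 5.4299, v₂ = 4.2720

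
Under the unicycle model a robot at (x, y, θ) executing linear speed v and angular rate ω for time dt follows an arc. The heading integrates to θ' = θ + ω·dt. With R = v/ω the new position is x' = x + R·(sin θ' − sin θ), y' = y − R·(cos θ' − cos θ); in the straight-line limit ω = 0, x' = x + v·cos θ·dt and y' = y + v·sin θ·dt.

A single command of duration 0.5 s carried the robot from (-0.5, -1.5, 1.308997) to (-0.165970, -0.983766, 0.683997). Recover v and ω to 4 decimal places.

Δθ = 0.683997 − 1.308997 = -0.625000
ω = Δθ/dt = -0.625000/0.5 = -1.2500
R = −Δy/(cos θ' − cos θ) = -1.0000
v = R·ω = -1.0000·-1.2500 = 1.2500

v = 1.2500, ω = -1.2500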